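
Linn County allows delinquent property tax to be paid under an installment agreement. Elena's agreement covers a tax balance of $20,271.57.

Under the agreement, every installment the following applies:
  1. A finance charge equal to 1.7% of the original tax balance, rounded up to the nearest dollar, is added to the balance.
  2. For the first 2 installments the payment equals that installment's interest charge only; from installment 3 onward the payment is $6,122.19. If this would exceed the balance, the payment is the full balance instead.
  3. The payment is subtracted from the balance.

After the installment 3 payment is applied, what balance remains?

Installment 1: $20,271.57 +$345.00 interest = $20,616.57; pay $345.00 → $20,271.57
Installment 2: $20,271.57 +$345.00 interest = $20,616.57; pay $345.00 → $20,271.57
Installment 3: $20,271.57 +$345.00 interest = $20,616.57; pay $6,122.19 → $14,494.38

$14,494.38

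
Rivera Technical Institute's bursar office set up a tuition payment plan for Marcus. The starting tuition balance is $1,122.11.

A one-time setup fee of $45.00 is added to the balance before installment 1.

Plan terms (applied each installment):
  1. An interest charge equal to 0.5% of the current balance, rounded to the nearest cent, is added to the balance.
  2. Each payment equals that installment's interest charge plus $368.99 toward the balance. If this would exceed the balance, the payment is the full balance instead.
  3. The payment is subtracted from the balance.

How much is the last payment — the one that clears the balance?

$60.44

Installment 1: opening $1,167.11; interest $5.84 → $1,172.95; payment $374.83; balance $798.12
Installment 2: opening $798.12; interest $3.99 → $802.11; payment $372.98; balance $429.13
Installment 3: opening $429.13; interest $2.15 → $431.28; payment $371.14; balance $60.14
Installment 4: opening $60.14; interest $0.30 → $60.44; payment $60.44; balance $0.00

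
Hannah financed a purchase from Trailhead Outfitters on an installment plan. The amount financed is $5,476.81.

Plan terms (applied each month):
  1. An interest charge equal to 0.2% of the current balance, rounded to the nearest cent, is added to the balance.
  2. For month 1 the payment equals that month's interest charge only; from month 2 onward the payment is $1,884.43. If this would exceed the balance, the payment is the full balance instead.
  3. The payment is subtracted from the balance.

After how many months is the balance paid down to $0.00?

4

Month 1: opening $5,476.81; interest $10.95 → $5,487.76; payment $10.95; balance $5,476.81
Month 2: opening $5,476.81; interest $10.95 → $5,487.76; payment $1,884.43; balance $3,603.33
Month 3: opening $3,603.33; interest $7.21 → $3,610.54; payment $1,884.43; balance $1,726.11
Month 4: opening $1,726.11; interest $3.45 → $1,729.56; payment $1,729.56; balance $0.00
Balance reaches $0.00 in month 4.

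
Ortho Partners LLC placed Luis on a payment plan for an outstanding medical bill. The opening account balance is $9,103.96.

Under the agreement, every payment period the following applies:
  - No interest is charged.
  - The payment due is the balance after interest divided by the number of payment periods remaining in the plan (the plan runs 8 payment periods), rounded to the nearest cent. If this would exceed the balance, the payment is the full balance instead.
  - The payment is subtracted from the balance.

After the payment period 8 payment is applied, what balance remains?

Payment period 1: $9,103.96 − $1,138.00 → $7,965.96
Payment period 2: $7,965.96 − $1,137.99 → $6,827.97
Payment period 3: $6,827.97 − $1,138.00 → $5,689.97
Payment period 4: $5,689.97 − $1,137.99 → $4,551.98
Payment period 5: $4,551.98 − $1,138.00 → $3,413.98
Payment period 6: $3,413.98 − $1,137.99 → $2,275.99
Payment period 7: $2,275.99 − $1,138.00 → $1,137.99
Payment period 8: $1,137.99 − $1,137.99 → $0.00

$0.00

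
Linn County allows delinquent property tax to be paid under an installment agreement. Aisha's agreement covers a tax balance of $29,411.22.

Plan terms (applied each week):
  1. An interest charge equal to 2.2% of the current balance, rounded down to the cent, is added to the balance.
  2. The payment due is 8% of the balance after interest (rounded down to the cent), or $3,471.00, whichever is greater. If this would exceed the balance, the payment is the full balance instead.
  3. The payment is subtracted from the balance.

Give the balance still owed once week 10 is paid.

Week 1: opening $29,411.22; interest $647.04 → $30,058.26; payment $3,471.00; balance $26,587.26
Week 2: opening $26,587.26; interest $584.91 → $27,172.17; payment $3,471.00; balance $23,701.17
Week 3: opening $23,701.17; interest $521.42 → $24,222.59; payment $3,471.00; balance $20,751.59
Week 4: opening $20,751.59; interest $456.53 → $21,208.12; payment $3,471.00; balance $17,737.12
Week 5: opening $17,737.12; interest $390.21 → $18,127.33; payment $3,471.00; balance $14,656.33
Week 6: opening $14,656.33; interest $322.43 → $14,978.76; payment $3,471.00; balance $11,507.76
Week 7: opening $11,507.76; interest $253.17 → $11,760.93; payment $3,471.00; balance $8,289.93
Week 8: opening $8,289.93; interest $182.37 → $8,472.30; payment $3,471.00; balance $5,001.30
Week 9: opening $5,001.30; interest $110.02 → $5,111.32; payment $3,471.00; balance $1,640.32
Week 10: opening $1,640.32; interest $36.08 → $1,676.40; payment $1,676.40; balance $0.00

$0.00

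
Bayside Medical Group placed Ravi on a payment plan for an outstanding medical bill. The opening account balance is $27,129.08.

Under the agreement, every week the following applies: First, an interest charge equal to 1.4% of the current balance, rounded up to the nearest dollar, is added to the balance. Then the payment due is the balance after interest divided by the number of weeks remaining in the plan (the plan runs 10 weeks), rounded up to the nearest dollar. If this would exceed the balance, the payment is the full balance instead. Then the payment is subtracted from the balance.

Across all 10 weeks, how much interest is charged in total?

Week 1: opening $27,129.08; interest $380.00 → $27,509.08; payment $2,751.00; balance $24,758.08
Week 2: opening $24,758.08; interest $347.00 → $25,105.08; payment $2,790.00; balance $22,315.08
Week 3: opening $22,315.08; interest $313.00 → $22,628.08; payment $2,829.00; balance $19,799.08
Week 4: opening $19,799.08; interest $278.00 → $20,077.08; payment $2,869.00; balance $17,208.08
Week 5: opening $17,208.08; interest $241.00 → $17,449.08; payment $2,909.00; balance $14,540.08
Week 6: opening $14,540.08; interest $204.00 → $14,744.08; payment $2,949.00; balance $11,795.08
Week 7: opening $11,795.08; interest $166.00 → $11,961.08; payment $2,991.00; balance $8,970.08
Week 8: opening $8,970.08; interest $126.00 → $9,096.08; payment $3,033.00; balance $6,063.08
Week 9: opening $6,063.08; interest $85.00 → $6,148.08; payment $3,075.00; balance $3,073.08
Week 10: opening $3,073.08; interest $44.00 → $3,117.08; payment $3,117.08; balance $0.00
Total interest: $380.00 + $347.00 + $313.00 + $278.00 + $241.00 + $204.00 + $166.00 + $126.00 + $85.00 + $44.00 = $2,184.00

$2,184.00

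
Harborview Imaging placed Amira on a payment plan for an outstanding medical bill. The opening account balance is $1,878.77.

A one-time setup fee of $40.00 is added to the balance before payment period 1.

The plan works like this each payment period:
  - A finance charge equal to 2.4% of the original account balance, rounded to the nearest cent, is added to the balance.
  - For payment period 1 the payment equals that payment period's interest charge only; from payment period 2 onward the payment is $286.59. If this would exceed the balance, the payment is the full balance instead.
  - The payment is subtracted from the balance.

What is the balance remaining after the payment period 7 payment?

$469.77

# | Opening | Interest | Payment | End bal
1 | $1,918.77 | $45.09 | $45.09 | $1,918.77
2 | $1,918.77 | $45.09 | $286.59 | $1,677.27
3 | $1,677.27 | $45.09 | $286.59 | $1,435.77
4 | $1,435.77 | $45.09 | $286.59 | $1,194.27
5 | $1,194.27 | $45.09 | $286.59 | $952.77
6 | $952.77 | $45.09 | $286.59 | $711.27
7 | $711.27 | $45.09 | $286.59 | $469.77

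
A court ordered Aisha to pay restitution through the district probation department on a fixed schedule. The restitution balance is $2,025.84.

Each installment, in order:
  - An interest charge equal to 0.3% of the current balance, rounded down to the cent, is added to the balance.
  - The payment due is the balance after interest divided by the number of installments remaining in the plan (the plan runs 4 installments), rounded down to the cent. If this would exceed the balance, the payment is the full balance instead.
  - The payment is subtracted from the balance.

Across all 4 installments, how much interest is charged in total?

$15.22

Installment 1: opening $2,025.84; interest $6.07 → $2,031.91; payment $507.97; balance $1,523.94
Installment 2: opening $1,523.94; interest $4.57 → $1,528.51; payment $509.50; balance $1,019.01
Installment 3: opening $1,019.01; interest $3.05 → $1,022.06; payment $511.03; balance $511.03
Installment 4: opening $511.03; interest $1.53 → $512.56; payment $512.56; balance $0.00
Total interest: $6.07 + $4.57 + $3.05 + $1.53 = $15.22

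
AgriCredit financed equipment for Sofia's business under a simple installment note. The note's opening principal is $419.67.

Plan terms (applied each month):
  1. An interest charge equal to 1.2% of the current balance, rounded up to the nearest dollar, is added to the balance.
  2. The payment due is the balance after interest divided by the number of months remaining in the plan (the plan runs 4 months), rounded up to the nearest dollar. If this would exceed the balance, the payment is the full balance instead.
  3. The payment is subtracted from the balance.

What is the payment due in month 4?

$110.67

Month 1: $419.67 +$6.00 interest = $425.67; pay $107.00 → $318.67
Month 2: $318.67 +$4.00 interest = $322.67; pay $108.00 → $214.67
Month 3: $214.67 +$3.00 interest = $217.67; pay $109.00 → $108.67
Month 4: $108.67 +$2.00 interest = $110.67; pay $110.67 → $0.00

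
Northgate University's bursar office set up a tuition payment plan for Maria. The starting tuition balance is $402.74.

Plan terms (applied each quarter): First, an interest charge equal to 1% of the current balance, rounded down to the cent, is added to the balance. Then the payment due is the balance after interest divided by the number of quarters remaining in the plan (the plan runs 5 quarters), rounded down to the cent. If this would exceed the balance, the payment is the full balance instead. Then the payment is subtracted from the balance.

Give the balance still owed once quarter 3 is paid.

$165.98

Quarter 1: opening $402.74; interest $4.02 → $406.76; payment $81.35; balance $325.41
Quarter 2: opening $325.41; interest $3.25 → $328.66; payment $82.16; balance $246.50
Quarter 3: opening $246.50; interest $2.46 → $248.96; payment $82.98; balance $165.98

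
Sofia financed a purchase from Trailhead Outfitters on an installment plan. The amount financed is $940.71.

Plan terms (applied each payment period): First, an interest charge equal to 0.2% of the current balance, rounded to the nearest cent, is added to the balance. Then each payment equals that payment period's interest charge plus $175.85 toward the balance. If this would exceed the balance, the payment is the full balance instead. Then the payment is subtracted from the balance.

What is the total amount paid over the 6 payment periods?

$946.72

Payment period 1: $940.71 +$1.88 interest = $942.59; pay $177.73 → $764.86
Payment period 2: $764.86 +$1.53 interest = $766.39; pay $177.38 → $589.01
Payment period 3: $589.01 +$1.18 interest = $590.19; pay $177.03 → $413.16
Payment period 4: $413.16 +$0.83 interest = $413.99; pay $176.68 → $237.31
Payment period 5: $237.31 +$0.47 interest = $237.78; pay $176.32 → $61.46
Payment period 6: $61.46 +$0.12 interest = $61.58; pay $61.58 → $0.00
Total paid: $946.72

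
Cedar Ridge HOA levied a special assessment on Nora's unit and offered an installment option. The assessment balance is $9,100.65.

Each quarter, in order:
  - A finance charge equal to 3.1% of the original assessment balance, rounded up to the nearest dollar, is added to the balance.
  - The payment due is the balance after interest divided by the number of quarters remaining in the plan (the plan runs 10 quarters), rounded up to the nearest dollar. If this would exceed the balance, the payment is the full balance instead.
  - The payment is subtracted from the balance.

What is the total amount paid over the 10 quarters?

Quarter 1: opening $9,100.65; interest $283.00 → $9,383.65; payment $939.00; balance $8,444.65
Quarter 2: opening $8,444.65; interest $283.00 → $8,727.65; payment $970.00; balance $7,757.65
Quarter 3: opening $7,757.65; interest $283.00 → $8,040.65; payment $1,006.00; balance $7,034.65
Quarter 4: opening $7,034.65; interest $283.00 → $7,317.65; payment $1,046.00; balance $6,271.65
Quarter 5: opening $6,271.65; interest $283.00 → $6,554.65; payment $1,093.00; balance $5,461.65
Quarter 6: opening $5,461.65; interest $283.00 → $5,744.65; payment $1,149.00; balance $4,595.65
Quarter 7: opening $4,595.65; interest $283.00 → $4,878.65; payment $1,220.00; balance $3,658.65
Quarter 8: opening $3,658.65; interest $283.00 → $3,941.65; payment $1,314.00; balance $2,627.65
Quarter 9: opening $2,627.65; interest $283.00 → $2,910.65; payment $1,456.00; balance $1,454.65
Quarter 10: opening $1,454.65; interest $283.00 → $1,737.65; payment $1,737.65; balance $0.00
Total paid: $11,930.65

$11,930.65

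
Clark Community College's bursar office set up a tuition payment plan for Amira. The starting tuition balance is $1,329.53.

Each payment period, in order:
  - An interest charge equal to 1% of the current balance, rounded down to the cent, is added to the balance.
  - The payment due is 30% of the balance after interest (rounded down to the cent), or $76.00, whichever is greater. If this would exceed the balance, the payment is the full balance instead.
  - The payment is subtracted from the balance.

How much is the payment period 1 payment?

# | Opening | Interest | Payment | End bal
1 | $1,329.53 | $13.29 | $402.84 | $939.98

$402.84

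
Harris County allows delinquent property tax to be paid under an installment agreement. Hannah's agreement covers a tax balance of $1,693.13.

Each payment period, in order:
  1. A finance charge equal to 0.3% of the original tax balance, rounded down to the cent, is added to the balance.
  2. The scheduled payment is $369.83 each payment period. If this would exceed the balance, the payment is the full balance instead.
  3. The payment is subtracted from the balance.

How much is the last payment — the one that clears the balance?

# | Opening | Interest | Payment | End bal
1 | $1,693.13 | $5.07 | $369.83 | $1,328.37
2 | $1,328.37 | $5.07 | $369.83 | $963.61
3 | $963.61 | $5.07 | $369.83 | $598.85
4 | $598.85 | $5.07 | $369.83 | $234.09
5 | $234.09 | $5.07 | $239.16 | $0.00

$239.16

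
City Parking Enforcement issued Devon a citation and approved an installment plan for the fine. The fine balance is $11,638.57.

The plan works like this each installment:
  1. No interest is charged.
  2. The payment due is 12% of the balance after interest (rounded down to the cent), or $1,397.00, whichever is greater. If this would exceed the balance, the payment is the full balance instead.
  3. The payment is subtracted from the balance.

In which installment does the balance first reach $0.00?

9

Installment 1: $11,638.57 − $1,397.00 → $10,241.57
Installment 2: $10,241.57 − $1,397.00 → $8,844.57
Installment 3: $8,844.57 − $1,397.00 → $7,447.57
Installment 4: $7,447.57 − $1,397.00 → $6,050.57
Installment 5: $6,050.57 − $1,397.00 → $4,653.57
Installment 6: $4,653.57 − $1,397.00 → $3,256.57
Installment 7: $3,256.57 − $1,397.00 → $1,859.57
Installment 8: $1,859.57 − $1,397.00 → $462.57
Installment 9: $462.57 − $462.57 → $0.00
Balance reaches $0.00 in installment 9.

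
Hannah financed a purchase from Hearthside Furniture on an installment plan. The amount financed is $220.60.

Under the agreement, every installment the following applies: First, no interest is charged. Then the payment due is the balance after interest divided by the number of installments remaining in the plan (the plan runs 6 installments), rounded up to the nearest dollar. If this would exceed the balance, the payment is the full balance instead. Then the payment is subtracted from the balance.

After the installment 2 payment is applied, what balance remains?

Installment 1: $220.60 − $37.00 → $183.60
Installment 2: $183.60 − $37.00 → $146.60

$146.60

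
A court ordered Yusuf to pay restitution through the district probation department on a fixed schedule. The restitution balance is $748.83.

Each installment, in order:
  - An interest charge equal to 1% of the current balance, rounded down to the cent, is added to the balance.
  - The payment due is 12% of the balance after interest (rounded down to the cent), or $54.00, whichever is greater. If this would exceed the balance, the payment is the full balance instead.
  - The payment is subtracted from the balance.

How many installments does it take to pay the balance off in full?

Installment 1: opening $748.83; interest $7.48 → $756.31; payment $90.75; balance $665.56
Installment 2: opening $665.56; interest $6.65 → $672.21; payment $80.66; balance $591.55
Installment 3: opening $591.55; interest $5.91 → $597.46; payment $71.69; balance $525.77
Installment 4: opening $525.77; interest $5.25 → $531.02; payment $63.72; balance $467.30
Installment 5: opening $467.30; interest $4.67 → $471.97; payment $56.63; balance $415.34
Installment 6: opening $415.34; interest $4.15 → $419.49; payment $54.00; balance $365.49
Installment 7: opening $365.49; interest $3.65 → $369.14; payment $54.00; balance $315.14
Installment 8: opening $315.14; interest $3.15 → $318.29; payment $54.00; balance $264.29
Installment 9: opening $264.29; interest $2.64 → $266.93; payment $54.00; balance $212.93
Installment 10: opening $212.93; interest $2.12 → $215.05; payment $54.00; balance $161.05
Installment 11: opening $161.05; interest $1.61 → $162.66; payment $54.00; balance $108.66
Installment 12: opening $108.66; interest $1.08 → $109.74; payment $54.00; balance $55.74
Installment 13: opening $55.74; interest $0.55 → $56.29; payment $54.00; balance $2.29
Installment 14: opening $2.29; interest $0.02 → $2.31; payment $2.31; balance $0.00
Balance reaches $0.00 in installment 14.

14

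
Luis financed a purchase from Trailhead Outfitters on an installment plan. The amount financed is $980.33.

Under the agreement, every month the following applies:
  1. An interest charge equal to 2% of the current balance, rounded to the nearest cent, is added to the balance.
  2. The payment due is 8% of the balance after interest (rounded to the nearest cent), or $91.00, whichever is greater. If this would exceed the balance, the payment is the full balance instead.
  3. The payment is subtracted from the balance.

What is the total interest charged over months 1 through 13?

Month 1: $980.33 +$19.61 interest = $999.94; pay $91.00 → $908.94
Month 2: $908.94 +$18.18 interest = $927.12; pay $91.00 → $836.12
Month 3: $836.12 +$16.72 interest = $852.84; pay $91.00 → $761.84
Month 4: $761.84 +$15.24 interest = $777.08; pay $91.00 → $686.08
Month 5: $686.08 +$13.72 interest = $699.80; pay $91.00 → $608.80
Month 6: $608.80 +$12.18 interest = $620.98; pay $91.00 → $529.98
Month 7: $529.98 +$10.60 interest = $540.58; pay $91.00 → $449.58
Month 8: $449.58 +$8.99 interest = $458.57; pay $91.00 → $367.57
Month 9: $367.57 +$7.35 interest = $374.92; pay $91.00 → $283.92
Month 10: $283.92 +$5.68 interest = $289.60; pay $91.00 → $198.60
Month 11: $198.60 +$3.97 interest = $202.57; pay $91.00 → $111.57
Month 12: $111.57 +$2.23 interest = $113.80; pay $91.00 → $22.80
Month 13: $22.80 +$0.46 interest = $23.26; pay $23.26 → $0.00
Total interest: $19.61 + $18.18 + $16.72 + $15.24 + $13.72 + $12.18 + $10.60 + $8.99 + $7.35 + $5.68 + $3.97 + $2.23 + $0.46 = $134.93

$134.93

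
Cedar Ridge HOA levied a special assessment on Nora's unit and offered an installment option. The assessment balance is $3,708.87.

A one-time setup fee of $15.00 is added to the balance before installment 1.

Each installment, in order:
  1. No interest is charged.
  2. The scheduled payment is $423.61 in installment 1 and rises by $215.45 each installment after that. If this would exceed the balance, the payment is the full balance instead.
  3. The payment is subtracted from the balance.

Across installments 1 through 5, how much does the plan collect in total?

# | Opening | Payment | End bal
1 | $3,723.87 | $423.61 | $3,300.26
2 | $3,300.26 | $639.06 | $2,661.20
3 | $2,661.20 | $854.51 | $1,806.69
4 | $1,806.69 | $1,069.96 | $736.73
5 | $736.73 | $736.73 | $0.00
Total paid: $3,723.87

$3,723.87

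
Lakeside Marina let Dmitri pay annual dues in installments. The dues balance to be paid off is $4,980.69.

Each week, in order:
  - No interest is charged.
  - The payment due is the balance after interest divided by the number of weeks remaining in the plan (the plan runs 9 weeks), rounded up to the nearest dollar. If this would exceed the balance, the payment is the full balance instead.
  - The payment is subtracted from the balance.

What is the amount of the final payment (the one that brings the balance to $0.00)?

# | Opening | Payment | End bal
1 | $4,980.69 | $554.00 | $4,426.69
2 | $4,426.69 | $554.00 | $3,872.69
3 | $3,872.69 | $554.00 | $3,318.69
4 | $3,318.69 | $554.00 | $2,764.69
5 | $2,764.69 | $553.00 | $2,211.69
6 | $2,211.69 | $553.00 | $1,658.69
7 | $1,658.69 | $553.00 | $1,105.69
8 | $1,105.69 | $553.00 | $552.69
9 | $552.69 | $552.69 | $0.00

$552.69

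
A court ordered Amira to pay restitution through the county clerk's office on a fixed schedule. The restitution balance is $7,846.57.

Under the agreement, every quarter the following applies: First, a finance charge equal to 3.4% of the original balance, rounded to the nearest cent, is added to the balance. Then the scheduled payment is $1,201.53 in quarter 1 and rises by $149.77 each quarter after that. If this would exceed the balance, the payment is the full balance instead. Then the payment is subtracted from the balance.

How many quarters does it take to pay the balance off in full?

6

# | Opening | Interest | Payment | End bal
1 | $7,846.57 | $266.78 | $1,201.53 | $6,911.82
2 | $6,911.82 | $266.78 | $1,351.30 | $5,827.30
3 | $5,827.30 | $266.78 | $1,501.07 | $4,593.01
4 | $4,593.01 | $266.78 | $1,650.84 | $3,208.95
5 | $3,208.95 | $266.78 | $1,800.61 | $1,675.12
6 | $1,675.12 | $266.78 | $1,941.90 | $0.00
Balance reaches $0.00 in quarter 6.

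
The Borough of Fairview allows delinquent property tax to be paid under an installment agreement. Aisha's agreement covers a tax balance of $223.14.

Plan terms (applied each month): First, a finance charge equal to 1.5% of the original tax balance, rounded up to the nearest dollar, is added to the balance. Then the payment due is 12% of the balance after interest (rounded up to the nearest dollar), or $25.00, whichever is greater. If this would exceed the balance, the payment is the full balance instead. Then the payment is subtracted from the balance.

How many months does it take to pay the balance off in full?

# | Opening | Interest | Payment | End bal
1 | $223.14 | $4.00 | $28.00 | $199.14
2 | $199.14 | $4.00 | $25.00 | $178.14
3 | $178.14 | $4.00 | $25.00 | $157.14
4 | $157.14 | $4.00 | $25.00 | $136.14
5 | $136.14 | $4.00 | $25.00 | $115.14
6 | $115.14 | $4.00 | $25.00 | $94.14
7 | $94.14 | $4.00 | $25.00 | $73.14
8 | $73.14 | $4.00 | $25.00 | $52.14
9 | $52.14 | $4.00 | $25.00 | $31.14
10 | $31.14 | $4.00 | $25.00 | $10.14
11 | $10.14 | $4.00 | $14.14 | $0.00
Balance reaches $0.00 in month 11.

11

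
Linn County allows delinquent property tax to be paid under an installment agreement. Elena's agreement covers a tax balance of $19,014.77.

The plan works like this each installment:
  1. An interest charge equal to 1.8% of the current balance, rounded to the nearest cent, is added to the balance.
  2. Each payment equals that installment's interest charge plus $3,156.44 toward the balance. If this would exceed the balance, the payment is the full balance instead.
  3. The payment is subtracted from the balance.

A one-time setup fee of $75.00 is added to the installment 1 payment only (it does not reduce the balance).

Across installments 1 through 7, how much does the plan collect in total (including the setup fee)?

$20,292.50

# | Opening | Interest | Payment | Fee | End bal
1 | $19,014.77 | $342.27 | $3,498.71 | $75.00 | $15,858.33
2 | $15,858.33 | $285.45 | $3,441.89 | — | $12,701.89
3 | $12,701.89 | $228.63 | $3,385.07 | — | $9,545.45
4 | $9,545.45 | $171.82 | $3,328.26 | — | $6,389.01
5 | $6,389.01 | $115.00 | $3,271.44 | — | $3,232.57
6 | $3,232.57 | $58.19 | $3,214.63 | — | $76.13
7 | $76.13 | $1.37 | $77.50 | — | $0.00
Total paid: $20,292.50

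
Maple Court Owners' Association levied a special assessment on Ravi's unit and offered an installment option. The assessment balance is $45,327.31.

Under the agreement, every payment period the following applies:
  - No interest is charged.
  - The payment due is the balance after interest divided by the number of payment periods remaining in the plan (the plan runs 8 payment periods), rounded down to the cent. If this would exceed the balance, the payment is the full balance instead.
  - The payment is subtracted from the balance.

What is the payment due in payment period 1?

Payment period 1: opening $45,327.31; payment $5,665.91; balance $39,661.40

$5,665.91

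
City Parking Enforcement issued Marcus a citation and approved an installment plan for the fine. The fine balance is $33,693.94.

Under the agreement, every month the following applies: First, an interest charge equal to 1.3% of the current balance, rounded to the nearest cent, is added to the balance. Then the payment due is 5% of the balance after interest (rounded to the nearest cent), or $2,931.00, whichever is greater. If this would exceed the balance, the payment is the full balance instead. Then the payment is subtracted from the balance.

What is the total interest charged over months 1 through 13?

$3,041.90

Month 1: opening $33,693.94; interest $438.02 → $34,131.96; payment $2,931.00; balance $31,200.96
Month 2: opening $31,200.96; interest $405.61 → $31,606.57; payment $2,931.00; balance $28,675.57
Month 3: opening $28,675.57; interest $372.78 → $29,048.35; payment $2,931.00; balance $26,117.35
Month 4: opening $26,117.35; interest $339.53 → $26,456.88; payment $2,931.00; balance $23,525.88
Month 5: opening $23,525.88; interest $305.84 → $23,831.72; payment $2,931.00; balance $20,900.72
Month 6: opening $20,900.72; interest $271.71 → $21,172.43; payment $2,931.00; balance $18,241.43
Month 7: opening $18,241.43; interest $237.14 → $18,478.57; payment $2,931.00; balance $15,547.57
Month 8: opening $15,547.57; interest $202.12 → $15,749.69; payment $2,931.00; balance $12,818.69
Month 9: opening $12,818.69; interest $166.64 → $12,985.33; payment $2,931.00; balance $10,054.33
Month 10: opening $10,054.33; interest $130.71 → $10,185.04; payment $2,931.00; balance $7,254.04
Month 11: opening $7,254.04; interest $94.30 → $7,348.34; payment $2,931.00; balance $4,417.34
Month 12: opening $4,417.34; interest $57.43 → $4,474.77; payment $2,931.00; balance $1,543.77
Month 13: opening $1,543.77; interest $20.07 → $1,563.84; payment $1,563.84; balance $0.00
Total interest: $438.02 + $405.61 + $372.78 + $339.53 + $305.84 + $271.71 + $237.14 + $202.12 + $166.64 + $130.71 + $94.30 + $57.43 + $20.07 = $3,041.90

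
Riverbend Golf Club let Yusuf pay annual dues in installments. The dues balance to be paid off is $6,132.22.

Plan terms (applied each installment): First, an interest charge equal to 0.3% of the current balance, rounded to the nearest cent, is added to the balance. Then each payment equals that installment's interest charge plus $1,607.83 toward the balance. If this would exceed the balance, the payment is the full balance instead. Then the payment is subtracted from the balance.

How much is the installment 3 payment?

# | Opening | Interest | Payment | End bal
1 | $6,132.22 | $18.40 | $1,626.23 | $4,524.39
2 | $4,524.39 | $13.57 | $1,621.40 | $2,916.56
3 | $2,916.56 | $8.75 | $1,616.58 | $1,308.73

$1,616.58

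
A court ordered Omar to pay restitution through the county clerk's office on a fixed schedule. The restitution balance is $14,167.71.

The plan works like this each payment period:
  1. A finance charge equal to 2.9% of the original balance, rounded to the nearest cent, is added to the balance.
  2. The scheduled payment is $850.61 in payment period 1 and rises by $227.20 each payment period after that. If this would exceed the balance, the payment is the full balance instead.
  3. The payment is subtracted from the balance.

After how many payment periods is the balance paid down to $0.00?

10

# | Opening | Interest | Payment | End bal
1 | $14,167.71 | $410.86 | $850.61 | $13,727.96
2 | $13,727.96 | $410.86 | $1,077.81 | $13,061.01
3 | $13,061.01 | $410.86 | $1,305.01 | $12,166.86
4 | $12,166.86 | $410.86 | $1,532.21 | $11,045.51
5 | $11,045.51 | $410.86 | $1,759.41 | $9,696.96
6 | $9,696.96 | $410.86 | $1,986.61 | $8,121.21
7 | $8,121.21 | $410.86 | $2,213.81 | $6,318.26
8 | $6,318.26 | $410.86 | $2,441.01 | $4,288.11
9 | $4,288.11 | $410.86 | $2,668.21 | $2,030.76
10 | $2,030.76 | $410.86 | $2,441.62 | $0.00
Balance reaches $0.00 in payment period 10.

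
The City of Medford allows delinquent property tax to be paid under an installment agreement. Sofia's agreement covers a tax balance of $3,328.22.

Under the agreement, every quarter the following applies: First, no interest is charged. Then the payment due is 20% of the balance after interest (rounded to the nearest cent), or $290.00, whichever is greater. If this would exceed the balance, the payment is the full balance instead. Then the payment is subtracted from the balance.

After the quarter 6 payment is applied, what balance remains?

Quarter 1: $3,328.22 − $665.64 → $2,662.58
Quarter 2: $2,662.58 − $532.52 → $2,130.06
Quarter 3: $2,130.06 − $426.01 → $1,704.05
Quarter 4: $1,704.05 − $340.81 → $1,363.24
Quarter 5: $1,363.24 − $290.00 → $1,073.24
Quarter 6: $1,073.24 − $290.00 → $783.24

$783.24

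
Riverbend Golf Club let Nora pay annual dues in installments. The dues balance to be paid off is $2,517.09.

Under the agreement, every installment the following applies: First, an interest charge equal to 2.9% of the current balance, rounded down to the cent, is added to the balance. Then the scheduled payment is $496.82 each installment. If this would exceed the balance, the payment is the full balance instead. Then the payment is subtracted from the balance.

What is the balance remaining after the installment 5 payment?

# | Opening | Interest | Payment | End bal
1 | $2,517.09 | $72.99 | $496.82 | $2,093.26
2 | $2,093.26 | $60.70 | $496.82 | $1,657.14
3 | $1,657.14 | $48.05 | $496.82 | $1,208.37
4 | $1,208.37 | $35.04 | $496.82 | $746.59
5 | $746.59 | $21.65 | $496.82 | $271.42

$271.42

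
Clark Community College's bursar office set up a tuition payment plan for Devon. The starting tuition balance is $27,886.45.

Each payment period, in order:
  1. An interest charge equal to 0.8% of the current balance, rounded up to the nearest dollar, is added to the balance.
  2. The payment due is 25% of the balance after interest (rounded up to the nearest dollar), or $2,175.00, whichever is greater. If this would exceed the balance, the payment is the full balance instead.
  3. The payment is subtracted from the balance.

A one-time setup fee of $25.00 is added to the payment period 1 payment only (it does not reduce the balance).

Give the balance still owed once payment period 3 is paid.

Payment period 1: $27,886.45 +$224.00 interest = $28,110.45; pay $7,028.00 (+ $25.00 fee) → $21,082.45
Payment period 2: $21,082.45 +$169.00 interest = $21,251.45; pay $5,313.00 → $15,938.45
Payment period 3: $15,938.45 +$128.00 interest = $16,066.45; pay $4,017.00 → $12,049.45

$12,049.45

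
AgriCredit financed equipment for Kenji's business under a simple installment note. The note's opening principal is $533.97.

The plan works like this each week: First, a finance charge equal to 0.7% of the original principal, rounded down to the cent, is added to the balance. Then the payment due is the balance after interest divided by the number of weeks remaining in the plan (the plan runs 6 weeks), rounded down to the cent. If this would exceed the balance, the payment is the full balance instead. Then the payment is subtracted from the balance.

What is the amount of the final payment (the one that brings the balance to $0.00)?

$98.14

Week 1: opening $533.97; interest $3.73 → $537.70; payment $89.61; balance $448.09
Week 2: opening $448.09; interest $3.73 → $451.82; payment $90.36; balance $361.46
Week 3: opening $361.46; interest $3.73 → $365.19; payment $91.29; balance $273.90
Week 4: opening $273.90; interest $3.73 → $277.63; payment $92.54; balance $185.09
Week 5: opening $185.09; interest $3.73 → $188.82; payment $94.41; balance $94.41
Week 6: opening $94.41; interest $3.73 → $98.14; payment $98.14; balance $0.00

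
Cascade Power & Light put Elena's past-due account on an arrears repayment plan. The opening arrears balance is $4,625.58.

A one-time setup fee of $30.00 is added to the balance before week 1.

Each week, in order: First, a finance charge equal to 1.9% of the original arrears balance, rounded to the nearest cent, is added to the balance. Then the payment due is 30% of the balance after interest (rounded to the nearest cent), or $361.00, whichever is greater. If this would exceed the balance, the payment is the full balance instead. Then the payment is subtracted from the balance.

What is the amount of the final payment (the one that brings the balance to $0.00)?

Week 1: $4,655.58 +$87.89 interest = $4,743.47; pay $1,423.04 → $3,320.43
Week 2: $3,320.43 +$87.89 interest = $3,408.32; pay $1,022.50 → $2,385.82
Week 3: $2,385.82 +$87.89 interest = $2,473.71; pay $742.11 → $1,731.60
Week 4: $1,731.60 +$87.89 interest = $1,819.49; pay $545.85 → $1,273.64
Week 5: $1,273.64 +$87.89 interest = $1,361.53; pay $408.46 → $953.07
Week 6: $953.07 +$87.89 interest = $1,040.96; pay $361.00 → $679.96
Week 7: $679.96 +$87.89 interest = $767.85; pay $361.00 → $406.85
Week 8: $406.85 +$87.89 interest = $494.74; pay $361.00 → $133.74
Week 9: $133.74 +$87.89 interest = $221.63; pay $221.63 → $0.00

$221.63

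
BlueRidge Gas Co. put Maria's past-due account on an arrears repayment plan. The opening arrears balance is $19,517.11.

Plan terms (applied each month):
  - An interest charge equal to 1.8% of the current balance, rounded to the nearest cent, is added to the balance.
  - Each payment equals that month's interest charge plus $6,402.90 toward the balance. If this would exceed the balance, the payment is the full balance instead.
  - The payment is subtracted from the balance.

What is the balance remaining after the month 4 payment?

Month 1: opening $19,517.11; interest $351.31 → $19,868.42; payment $6,754.21; balance $13,114.21
Month 2: opening $13,114.21; interest $236.06 → $13,350.27; payment $6,638.96; balance $6,711.31
Month 3: opening $6,711.31; interest $120.80 → $6,832.11; payment $6,523.70; balance $308.41
Month 4: opening $308.41; interest $5.55 → $313.96; payment $313.96; balance $0.00

$0.00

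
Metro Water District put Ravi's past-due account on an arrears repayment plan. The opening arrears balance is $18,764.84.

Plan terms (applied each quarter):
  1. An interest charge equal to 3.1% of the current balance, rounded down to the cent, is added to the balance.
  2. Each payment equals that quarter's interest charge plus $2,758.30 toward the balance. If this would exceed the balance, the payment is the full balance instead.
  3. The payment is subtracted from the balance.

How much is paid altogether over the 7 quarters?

$21,041.13

Quarter 1: opening $18,764.84; interest $581.71 → $19,346.55; payment $3,340.01; balance $16,006.54
Quarter 2: opening $16,006.54; interest $496.20 → $16,502.74; payment $3,254.50; balance $13,248.24
Quarter 3: opening $13,248.24; interest $410.69 → $13,658.93; payment $3,168.99; balance $10,489.94
Quarter 4: opening $10,489.94; interest $325.18 → $10,815.12; payment $3,083.48; balance $7,731.64
Quarter 5: opening $7,731.64; interest $239.68 → $7,971.32; payment $2,997.98; balance $4,973.34
Quarter 6: opening $4,973.34; interest $154.17 → $5,127.51; payment $2,912.47; balance $2,215.04
Quarter 7: opening $2,215.04; interest $68.66 → $2,283.70; payment $2,283.70; balance $0.00
Total paid: $21,041.13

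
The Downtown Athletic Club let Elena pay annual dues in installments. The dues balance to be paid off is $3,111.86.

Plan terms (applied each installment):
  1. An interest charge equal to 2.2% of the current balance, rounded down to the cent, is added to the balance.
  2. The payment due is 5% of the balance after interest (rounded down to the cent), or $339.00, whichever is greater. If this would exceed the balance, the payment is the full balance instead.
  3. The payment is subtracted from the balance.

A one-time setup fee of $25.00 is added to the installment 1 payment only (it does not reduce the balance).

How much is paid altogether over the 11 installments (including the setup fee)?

$3,539.92

Installment 1: opening $3,111.86; interest $68.46 → $3,180.32; payment $339.00 (+ $25.00 fee); balance $2,841.32
Installment 2: opening $2,841.32; interest $62.50 → $2,903.82; payment $339.00; balance $2,564.82
Installment 3: opening $2,564.82; interest $56.42 → $2,621.24; payment $339.00; balance $2,282.24
Installment 4: opening $2,282.24; interest $50.20 → $2,332.44; payment $339.00; balance $1,993.44
Installment 5: opening $1,993.44; interest $43.85 → $2,037.29; payment $339.00; balance $1,698.29
Installment 6: opening $1,698.29; interest $37.36 → $1,735.65; payment $339.00; balance $1,396.65
Installment 7: opening $1,396.65; interest $30.72 → $1,427.37; payment $339.00; balance $1,088.37
Installment 8: opening $1,088.37; interest $23.94 → $1,112.31; payment $339.00; balance $773.31
Installment 9: opening $773.31; interest $17.01 → $790.32; payment $339.00; balance $451.32
Installment 10: opening $451.32; interest $9.92 → $461.24; payment $339.00; balance $122.24
Installment 11: opening $122.24; interest $2.68 → $124.92; payment $124.92; balance $0.00
Total paid: $3,539.92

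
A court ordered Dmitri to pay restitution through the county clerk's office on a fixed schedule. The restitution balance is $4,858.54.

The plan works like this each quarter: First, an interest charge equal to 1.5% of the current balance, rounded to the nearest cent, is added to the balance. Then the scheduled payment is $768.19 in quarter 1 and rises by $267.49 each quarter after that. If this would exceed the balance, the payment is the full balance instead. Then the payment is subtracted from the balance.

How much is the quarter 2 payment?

$1,035.68

Quarter 1: $4,858.54 +$72.88 interest = $4,931.42; pay $768.19 → $4,163.23
Quarter 2: $4,163.23 +$62.45 interest = $4,225.68; pay $1,035.68 → $3,190.00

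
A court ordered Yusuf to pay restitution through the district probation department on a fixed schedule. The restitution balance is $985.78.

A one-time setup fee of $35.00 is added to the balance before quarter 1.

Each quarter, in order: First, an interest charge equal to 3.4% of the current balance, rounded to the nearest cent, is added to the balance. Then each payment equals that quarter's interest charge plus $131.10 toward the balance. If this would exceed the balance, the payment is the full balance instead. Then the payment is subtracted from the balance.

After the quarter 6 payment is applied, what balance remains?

$234.18

# | Opening | Interest | Payment | End bal
1 | $1,020.78 | $34.71 | $165.81 | $889.68
2 | $889.68 | $30.25 | $161.35 | $758.58
3 | $758.58 | $25.79 | $156.89 | $627.48
4 | $627.48 | $21.33 | $152.43 | $496.38
5 | $496.38 | $16.88 | $147.98 | $365.28
6 | $365.28 | $12.42 | $143.52 | $234.18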